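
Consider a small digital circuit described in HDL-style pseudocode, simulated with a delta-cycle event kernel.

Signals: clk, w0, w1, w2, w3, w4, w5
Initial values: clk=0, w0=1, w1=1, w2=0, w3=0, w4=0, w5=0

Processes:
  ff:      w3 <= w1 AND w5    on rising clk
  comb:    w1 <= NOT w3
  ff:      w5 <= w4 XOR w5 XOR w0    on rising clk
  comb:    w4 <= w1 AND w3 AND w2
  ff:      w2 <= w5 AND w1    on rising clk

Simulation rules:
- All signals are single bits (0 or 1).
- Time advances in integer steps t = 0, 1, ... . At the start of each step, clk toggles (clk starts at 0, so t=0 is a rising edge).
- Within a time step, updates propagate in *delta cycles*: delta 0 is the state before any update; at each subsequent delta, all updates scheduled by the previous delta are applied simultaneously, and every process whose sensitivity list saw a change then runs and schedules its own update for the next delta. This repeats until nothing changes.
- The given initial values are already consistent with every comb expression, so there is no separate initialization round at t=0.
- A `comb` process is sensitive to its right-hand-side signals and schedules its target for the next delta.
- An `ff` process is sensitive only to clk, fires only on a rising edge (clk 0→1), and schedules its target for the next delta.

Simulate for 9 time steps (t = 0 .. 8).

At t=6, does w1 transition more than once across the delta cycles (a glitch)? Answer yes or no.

no

t0.Δ0 w2=0 w0=1 w4=0 w3=0 w1=1 w5=0 clk=0
t0.Δ1 w2=0 w0=1 w4=0 w3=0 w1=1 w5=0 clk=1
t0.Δ2 w2=0 w0=1 w4=0 w3=0 w1=1 w5=1 clk=1
t1.Δ0 w2=0 w0=1 w4=0 w3=0 w1=1 w5=1 clk=1
t1.Δ1 w2=0 w0=1 w4=0 w3=0 w1=1 w5=1 clk=0
t2.Δ0 w2=0 w0=1 w4=0 w3=0 w1=1 w5=1 clk=0
t2.Δ1 w2=0 w0=1 w4=0 w3=0 w1=1 w5=1 clk=1
t2.Δ2 w2=1 w0=1 w4=0 w3=1 w1=1 w5=0 clk=1
t2.Δ3 w2=1 w0=1 w4=1 w3=1 w1=0 w5=0 clk=1
t2.Δ4 w2=1 w0=1 w4=0 w3=1 w1=0 w5=0 clk=1
t3.Δ0 w2=1 w0=1 w4=0 w3=1 w1=0 w5=0 clk=1
t3.Δ1 w2=1 w0=1 w4=0 w3=1 w1=0 w5=0 clk=0
t4.Δ0 w2=1 w0=1 w4=0 w3=1 w1=0 w5=0 clk=0
t4.Δ1 w2=1 w0=1 w4=0 w3=1 w1=0 w5=0 clk=1
t4.Δ2 w2=0 w0=1 w4=0 w3=0 w1=0 w5=1 clk=1
t4.Δ3 w2=0 w0=1 w4=0 w3=0 w1=1 w5=1 clk=1
t5.Δ0 w2=0 w0=1 w4=0 w3=0 w1=1 w5=1 clk=1
t5.Δ1 w2=0 w0=1 w4=0 w3=0 w1=1 w5=1 clk=0
t6.Δ0 w2=0 w0=1 w4=0 w3=0 w1=1 w5=1 clk=0
t6.Δ1 w2=0 w0=1 w4=0 w3=0 w1=1 w5=1 clk=1
t6.Δ2 w2=1 w0=1 w4=0 w3=1 w1=1 w5=0 clk=1
t6.Δ3 w2=1 w0=1 w4=1 w3=1 w1=0 w5=0 clk=1
t6.Δ4 w2=1 w0=1 w4=0 w3=1 w1=0 w5=0 clk=1
t7.Δ0 w2=1 w0=1 w4=0 w3=1 w1=0 w5=0 clk=1
t7.Δ1 w2=1 w0=1 w4=0 w3=1 w1=0 w5=0 clk=0
t8.Δ0 w2=1 w0=1 w4=0 w3=1 w1=0 w5=0 clk=0
t8.Δ1 w2=1 w0=1 w4=0 w3=1 w1=0 w5=0 clk=1
t8.Δ2 w2=0 w0=1 w4=0 w3=0 w1=0 w5=1 clk=1
t8.Δ3 w2=0 w0=1 w4=0 w3=0 w1=1 w5=1 clk=1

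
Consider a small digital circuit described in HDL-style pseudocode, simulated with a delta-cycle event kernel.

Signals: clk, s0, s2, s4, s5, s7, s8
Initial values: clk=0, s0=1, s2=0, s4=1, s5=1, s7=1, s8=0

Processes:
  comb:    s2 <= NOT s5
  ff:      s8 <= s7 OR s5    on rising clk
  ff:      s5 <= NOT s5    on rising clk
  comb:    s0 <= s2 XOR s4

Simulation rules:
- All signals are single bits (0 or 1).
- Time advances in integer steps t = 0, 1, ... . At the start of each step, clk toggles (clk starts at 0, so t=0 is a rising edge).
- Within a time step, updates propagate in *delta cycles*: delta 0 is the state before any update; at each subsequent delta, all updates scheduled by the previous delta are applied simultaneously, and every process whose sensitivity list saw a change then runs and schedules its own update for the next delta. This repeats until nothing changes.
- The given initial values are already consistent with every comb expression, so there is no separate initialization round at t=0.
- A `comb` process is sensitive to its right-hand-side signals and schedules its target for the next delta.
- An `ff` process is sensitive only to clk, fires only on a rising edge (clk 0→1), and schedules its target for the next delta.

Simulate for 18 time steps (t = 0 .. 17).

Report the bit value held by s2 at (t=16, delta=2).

0

t=0 Δ0: s5=1 clk=0 s0=1 s2=0 s7=1 s8=0 s4=1
  Δ1: clk:0→1
  Δ2: s5:1→0, s8:0→1
  Δ3: s2:0→1
  Δ4: s0:1→0
  (4Δ to stable)
t=1 Δ0: s5=0 clk=1 s0=0 s2=1 s7=1 s8=1 s4=1
  Δ1: clk:1→0
  (1Δ to stable)
t=2 Δ0: s5=0 clk=0 s0=0 s2=1 s7=1 s8=1 s4=1
  Δ1: clk:0→1
  Δ2: s5:0→1
  Δ3: s2:1→0
  Δ4: s0:0→1
  (4Δ to stable)
t=3 Δ0: s5=1 clk=1 s0=1 s2=0 s7=1 s8=1 s4=1
  Δ1: clk:1→0
  (1Δ to stable)
t=4 Δ0: s5=1 clk=0 s0=1 s2=0 s7=1 s8=1 s4=1
  Δ1: clk:0→1
  Δ2: s5:1→0
  Δ3: s2:0→1
  Δ4: s0:1→0
  (4Δ to stable)
t=5 Δ0: s5=0 clk=1 s0=0 s2=1 s7=1 s8=1 s4=1
  Δ1: clk:1→0
  (1Δ to stable)
t=6 Δ0: s5=0 clk=0 s0=0 s2=1 s7=1 s8=1 s4=1
  Δ1: clk:0→1
  Δ2: s5:0→1
  Δ3: s2:1→0
  Δ4: s0:0→1
  (4Δ to stable)
t=7 Δ0: s5=1 clk=1 s0=1 s2=0 s7=1 s8=1 s4=1
  Δ1: clk:1→0
  (1Δ to stable)
t=8 Δ0: s5=1 clk=0 s0=1 s2=0 s7=1 s8=1 s4=1
  Δ1: clk:0→1
  Δ2: s5:1→0
  Δ3: s2:0→1
  Δ4: s0:1→0
  (4Δ to stable)
t=9 Δ0: s5=0 clk=1 s0=0 s2=1 s7=1 s8=1 s4=1
  Δ1: clk:1→0
  (1Δ to stable)
t=10 Δ0: s5=0 clk=0 s0=0 s2=1 s7=1 s8=1 s4=1
  Δ1: clk:0→1
  Δ2: s5:0→1
  Δ3: s2:1→0
  Δ4: s0:0→1
  (4Δ to stable)
t=11 Δ0: s5=1 clk=1 s0=1 s2=0 s7=1 s8=1 s4=1
  Δ1: clk:1→0
  (1Δ to stable)
t=12 Δ0: s5=1 clk=0 s0=1 s2=0 s7=1 s8=1 s4=1
  Δ1: clk:0→1
  Δ2: s5:1→0
  Δ3: s2:0→1
  Δ4: s0:1→0
  (4Δ to stable)
t=13 Δ0: s5=0 clk=1 s0=0 s2=1 s7=1 s8=1 s4=1
  Δ1: clk:1→0
  (1Δ to stable)
t=14 Δ0: s5=0 clk=0 s0=0 s2=1 s7=1 s8=1 s4=1
  Δ1: clk:0→1
  Δ2: s5:0→1
  Δ3: s2:1→0
  Δ4: s0:0→1
  (4Δ to stable)
t=15 Δ0: s5=1 clk=1 s0=1 s2=0 s7=1 s8=1 s4=1
  Δ1: clk:1→0
  (1Δ to stable)
t=16 Δ0: s5=1 clk=0 s0=1 s2=0 s7=1 s8=1 s4=1
  Δ1: clk:0→1
  Δ2: s5:1→0
  Δ3: s2:0→1
  Δ4: s0:1→0
  (4Δ to stable)
t=17 Δ0: s5=0 clk=1 s0=0 s2=1 s7=1 s8=1 s4=1
  Δ1: clk:1→0
  (1Δ to stable)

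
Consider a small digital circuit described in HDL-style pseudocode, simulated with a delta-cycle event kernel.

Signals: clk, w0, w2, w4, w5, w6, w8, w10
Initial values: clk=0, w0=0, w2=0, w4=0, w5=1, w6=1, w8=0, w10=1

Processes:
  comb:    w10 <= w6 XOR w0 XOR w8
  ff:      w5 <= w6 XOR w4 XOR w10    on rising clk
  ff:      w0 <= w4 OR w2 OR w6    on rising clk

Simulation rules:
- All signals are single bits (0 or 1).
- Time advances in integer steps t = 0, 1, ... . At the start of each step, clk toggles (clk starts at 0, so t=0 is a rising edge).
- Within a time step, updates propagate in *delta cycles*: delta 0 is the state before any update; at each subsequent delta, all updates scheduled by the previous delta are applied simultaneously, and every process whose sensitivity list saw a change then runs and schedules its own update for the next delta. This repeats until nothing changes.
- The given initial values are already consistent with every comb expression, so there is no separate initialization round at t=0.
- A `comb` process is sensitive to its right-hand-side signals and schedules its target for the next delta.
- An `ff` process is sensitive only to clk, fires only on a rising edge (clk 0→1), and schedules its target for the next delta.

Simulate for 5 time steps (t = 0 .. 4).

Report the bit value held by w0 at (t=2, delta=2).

t=0 Δ0: w5=1 w2=0 clk=0 w6=1 w8=0 w0=0 w4=0 w10=1
  Δ1: clk:0→1
  Δ2: w5:1→0, w0:0→1
  Δ3: w10:1→0
  (3Δ to stable)
t=1 Δ0: w5=0 w2=0 clk=1 w6=1 w8=0 w0=1 w4=0 w10=0
  Δ1: clk:1→0
  (1Δ to stable)
t=2 Δ0: w5=0 w2=0 clk=0 w6=1 w8=0 w0=1 w4=0 w10=0
  Δ1: clk:0→1
  Δ2: w5:0→1
  (2Δ to stable)
t=3 Δ0: w5=1 w2=0 clk=1 w6=1 w8=0 w0=1 w4=0 w10=0
  Δ1: clk:1→0
  (1Δ to stable)
t=4 Δ0: w5=1 w2=0 clk=0 w6=1 w8=0 w0=1 w4=0 w10=0
  Δ1: clk:0→1
  (1Δ to stable)

1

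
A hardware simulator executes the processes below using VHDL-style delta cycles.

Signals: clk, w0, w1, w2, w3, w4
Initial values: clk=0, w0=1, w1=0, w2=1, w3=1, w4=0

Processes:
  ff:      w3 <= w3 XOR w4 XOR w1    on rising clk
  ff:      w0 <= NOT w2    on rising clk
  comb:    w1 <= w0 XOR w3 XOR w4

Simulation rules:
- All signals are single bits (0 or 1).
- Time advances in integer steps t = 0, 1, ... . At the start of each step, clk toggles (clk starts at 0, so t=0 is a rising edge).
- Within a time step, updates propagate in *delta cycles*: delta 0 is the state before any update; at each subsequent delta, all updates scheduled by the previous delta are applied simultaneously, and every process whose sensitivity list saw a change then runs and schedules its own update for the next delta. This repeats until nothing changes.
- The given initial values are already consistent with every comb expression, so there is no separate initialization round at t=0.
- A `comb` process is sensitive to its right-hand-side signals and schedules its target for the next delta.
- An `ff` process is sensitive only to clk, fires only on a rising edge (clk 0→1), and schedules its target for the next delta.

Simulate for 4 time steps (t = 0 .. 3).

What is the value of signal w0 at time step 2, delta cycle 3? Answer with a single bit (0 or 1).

[bits: w0,w1,clk,w4,w2,w3]
t=0: Δ0=100011 Δ1=101011 Δ2=001011 Δ3=011011 | 3Δ
t=1: Δ0=011011 Δ1=010011 | 1Δ
t=2: Δ0=010011 Δ1=011011 Δ2=011010 Δ3=001010 | 3Δ
t=3: Δ0=001010 Δ1=000010 | 1Δ

0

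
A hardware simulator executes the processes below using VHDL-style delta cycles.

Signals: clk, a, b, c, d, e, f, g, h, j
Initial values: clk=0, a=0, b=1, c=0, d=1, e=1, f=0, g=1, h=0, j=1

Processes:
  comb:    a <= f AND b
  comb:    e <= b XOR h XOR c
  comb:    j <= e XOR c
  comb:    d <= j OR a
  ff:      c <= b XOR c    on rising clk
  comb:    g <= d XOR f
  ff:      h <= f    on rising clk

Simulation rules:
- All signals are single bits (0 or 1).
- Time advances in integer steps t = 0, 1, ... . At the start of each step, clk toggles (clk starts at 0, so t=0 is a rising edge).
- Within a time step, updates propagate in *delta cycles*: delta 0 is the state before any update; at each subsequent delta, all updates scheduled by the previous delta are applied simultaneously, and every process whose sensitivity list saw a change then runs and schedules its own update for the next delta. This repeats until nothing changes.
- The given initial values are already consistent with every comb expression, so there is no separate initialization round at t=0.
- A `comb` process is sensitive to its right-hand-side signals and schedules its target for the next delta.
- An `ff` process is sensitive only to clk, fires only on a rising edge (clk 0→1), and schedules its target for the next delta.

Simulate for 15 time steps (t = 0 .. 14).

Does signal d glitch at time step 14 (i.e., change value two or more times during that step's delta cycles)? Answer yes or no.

yes

[bits: j,h,clk,d,g,e,b,f,c,a]
t=0: Δ0=1001111000 Δ1=1011111000 Δ2=1011111010 Δ3=0011101010 Δ4=1010101010 Δ5=1011001010 Δ6=1011101010 | 6Δ
t=1: Δ0=1011101010 Δ1=1001101010 | 1Δ
t=2: Δ0=1001101010 Δ1=1011101010 Δ2=1011101000 Δ3=0011111000 Δ4=1010111000 Δ5=1011011000 Δ6=1011111000 | 6Δ
t=3: Δ0=1011111000 Δ1=1001111000 | 1Δ
t=4: Δ0=1001111000 Δ1=1011111000 Δ2=1011111010 Δ3=0011101010 Δ4=1010101010 Δ5=1011001010 Δ6=1011101010 | 6Δ
t=5: Δ0=1011101010 Δ1=1001101010 | 1Δ
t=6: Δ0=1001101010 Δ1=1011101010 Δ2=1011101000 Δ3=0011111000 Δ4=1010111000 Δ5=1011011000 Δ6=1011111000 | 6Δ
t=7: Δ0=1011111000 Δ1=1001111000 | 1Δ
t=8: Δ0=1001111000 Δ1=1011111000 Δ2=1011111010 Δ3=0011101010 Δ4=1010101010 Δ5=1011001010 Δ6=1011101010 | 6Δ
t=9: Δ0=1011101010 Δ1=1001101010 | 1Δ
t=10: Δ0=1001101010 Δ1=1011101010 Δ2=1011101000 Δ3=0011111000 Δ4=1010111000 Δ5=1011011000 Δ6=1011111000 | 6Δ
t=11: Δ0=1011111000 Δ1=1001111000 | 1Δ
t=12: Δ0=1001111000 Δ1=1011111000 Δ2=1011111010 Δ3=0011101010 Δ4=1010101010 Δ5=1011001010 Δ6=1011101010 | 6Δ
t=13: Δ0=1011101010 Δ1=1001101010 | 1Δ
t=14: Δ0=1001101010 Δ1=1011101010 Δ2=1011101000 Δ3=0011111000 Δ4=1010111000 Δ5=1011011000 Δ6=1011111000 | 6Δ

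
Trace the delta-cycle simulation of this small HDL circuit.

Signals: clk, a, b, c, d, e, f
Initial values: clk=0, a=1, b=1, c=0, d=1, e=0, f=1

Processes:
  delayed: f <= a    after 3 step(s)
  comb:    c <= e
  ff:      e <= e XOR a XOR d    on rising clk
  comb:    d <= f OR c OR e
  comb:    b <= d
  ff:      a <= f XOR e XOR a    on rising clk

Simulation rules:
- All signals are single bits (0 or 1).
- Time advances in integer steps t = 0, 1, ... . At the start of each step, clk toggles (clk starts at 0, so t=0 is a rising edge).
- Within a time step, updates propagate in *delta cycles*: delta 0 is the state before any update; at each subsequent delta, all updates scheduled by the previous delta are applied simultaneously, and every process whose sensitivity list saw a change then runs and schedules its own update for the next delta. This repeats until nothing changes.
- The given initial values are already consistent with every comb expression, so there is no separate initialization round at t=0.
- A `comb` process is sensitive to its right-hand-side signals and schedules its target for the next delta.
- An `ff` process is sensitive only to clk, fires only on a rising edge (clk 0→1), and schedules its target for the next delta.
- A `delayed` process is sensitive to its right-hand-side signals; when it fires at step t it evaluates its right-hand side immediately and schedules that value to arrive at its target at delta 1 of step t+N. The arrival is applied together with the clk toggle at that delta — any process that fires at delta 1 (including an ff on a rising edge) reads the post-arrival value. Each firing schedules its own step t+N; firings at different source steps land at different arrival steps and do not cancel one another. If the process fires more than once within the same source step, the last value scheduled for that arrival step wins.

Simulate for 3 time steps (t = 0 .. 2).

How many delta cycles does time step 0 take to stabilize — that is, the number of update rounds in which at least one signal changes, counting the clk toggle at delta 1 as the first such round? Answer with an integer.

t0.Δ0 c=0 a=1 b=1 f=1 d=1 clk=0 e=0
t0.Δ1 c=0 a=1 b=1 f=1 d=1 clk=1 e=0
t0.Δ2 c=0 a=0 b=1 f=1 d=1 clk=1 e=0
t1.Δ0 c=0 a=0 b=1 f=1 d=1 clk=1 e=0
t1.Δ1 c=0 a=0 b=1 f=1 d=1 clk=0 e=0
t2.Δ0 c=0 a=0 b=1 f=1 d=1 clk=0 e=0
t2.Δ1 c=0 a=0 b=1 f=1 d=1 clk=1 e=0
t2.Δ2 c=0 a=1 b=1 f=1 d=1 clk=1 e=1
t2.Δ3 c=1 a=1 b=1 f=1 d=1 clk=1 e=1

2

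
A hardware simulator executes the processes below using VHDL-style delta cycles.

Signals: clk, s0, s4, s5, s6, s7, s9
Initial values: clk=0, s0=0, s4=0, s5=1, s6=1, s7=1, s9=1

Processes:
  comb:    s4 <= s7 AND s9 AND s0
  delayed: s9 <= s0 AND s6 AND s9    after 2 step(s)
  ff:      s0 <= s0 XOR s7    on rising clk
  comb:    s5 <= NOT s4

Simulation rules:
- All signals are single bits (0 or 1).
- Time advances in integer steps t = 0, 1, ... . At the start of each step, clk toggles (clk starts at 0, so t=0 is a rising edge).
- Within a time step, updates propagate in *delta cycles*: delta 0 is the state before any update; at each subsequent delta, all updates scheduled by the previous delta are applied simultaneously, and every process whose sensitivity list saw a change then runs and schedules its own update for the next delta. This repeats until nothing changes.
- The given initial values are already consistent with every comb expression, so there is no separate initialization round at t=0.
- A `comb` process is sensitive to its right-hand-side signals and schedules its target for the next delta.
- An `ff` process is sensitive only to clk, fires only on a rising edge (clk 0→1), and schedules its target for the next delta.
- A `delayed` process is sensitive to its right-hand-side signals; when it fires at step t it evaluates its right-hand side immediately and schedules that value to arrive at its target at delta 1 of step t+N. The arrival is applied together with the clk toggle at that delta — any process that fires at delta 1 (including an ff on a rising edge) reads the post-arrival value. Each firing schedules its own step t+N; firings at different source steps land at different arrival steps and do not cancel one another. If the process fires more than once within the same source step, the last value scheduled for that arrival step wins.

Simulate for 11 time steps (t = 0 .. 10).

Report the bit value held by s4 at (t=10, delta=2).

0

t0.Δ0 s5=1 s7=1 s6=1 clk=0 s9=1 s4=0 s0=0
t0.Δ1 s5=1 s7=1 s6=1 clk=1 s9=1 s4=0 s0=0
t0.Δ2 s5=1 s7=1 s6=1 clk=1 s9=1 s4=0 s0=1
t0.Δ3 s5=1 s7=1 s6=1 clk=1 s9=1 s4=1 s0=1
t0.Δ4 s5=0 s7=1 s6=1 clk=1 s9=1 s4=1 s0=1
t1.Δ0 s5=0 s7=1 s6=1 clk=1 s9=1 s4=1 s0=1
t1.Δ1 s5=0 s7=1 s6=1 clk=0 s9=1 s4=1 s0=1
t2.Δ0 s5=0 s7=1 s6=1 clk=0 s9=1 s4=1 s0=1
t2.Δ1 s5=0 s7=1 s6=1 clk=1 s9=1 s4=1 s0=1
t2.Δ2 s5=0 s7=1 s6=1 clk=1 s9=1 s4=1 s0=0
t2.Δ3 s5=0 s7=1 s6=1 clk=1 s9=1 s4=0 s0=0
t2.Δ4 s5=1 s7=1 s6=1 clk=1 s9=1 s4=0 s0=0
t3.Δ0 s5=1 s7=1 s6=1 clk=1 s9=1 s4=0 s0=0
t3.Δ1 s5=1 s7=1 s6=1 clk=0 s9=1 s4=0 s0=0
t4.Δ0 s5=1 s7=1 s6=1 clk=0 s9=1 s4=0 s0=0
t4.Δ1 s5=1 s7=1 s6=1 clk=1 s9=0 s4=0 s0=0
t4.Δ2 s5=1 s7=1 s6=1 clk=1 s9=0 s4=0 s0=1
t5.Δ0 s5=1 s7=1 s6=1 clk=1 s9=0 s4=0 s0=1
t5.Δ1 s5=1 s7=1 s6=1 clk=0 s9=0 s4=0 s0=1
t6.Δ0 s5=1 s7=1 s6=1 clk=0 s9=0 s4=0 s0=1
t6.Δ1 s5=1 s7=1 s6=1 clk=1 s9=0 s4=0 s0=1
t6.Δ2 s5=1 s7=1 s6=1 clk=1 s9=0 s4=0 s0=0
t7.Δ0 s5=1 s7=1 s6=1 clk=1 s9=0 s4=0 s0=0
t7.Δ1 s5=1 s7=1 s6=1 clk=0 s9=0 s4=0 s0=0
t8.Δ0 s5=1 s7=1 s6=1 clk=0 s9=0 s4=0 s0=0
t8.Δ1 s5=1 s7=1 s6=1 clk=1 s9=0 s4=0 s0=0
t8.Δ2 s5=1 s7=1 s6=1 clk=1 s9=0 s4=0 s0=1
t9.Δ0 s5=1 s7=1 s6=1 clk=1 s9=0 s4=0 s0=1
t9.Δ1 s5=1 s7=1 s6=1 clk=0 s9=0 s4=0 s0=1
t10.Δ0 s5=1 s7=1 s6=1 clk=0 s9=0 s4=0 s0=1
t10.Δ1 s5=1 s7=1 s6=1 clk=1 s9=0 s4=0 s0=1
t10.Δ2 s5=1 s7=1 s6=1 clk=1 s9=0 s4=0 s0=0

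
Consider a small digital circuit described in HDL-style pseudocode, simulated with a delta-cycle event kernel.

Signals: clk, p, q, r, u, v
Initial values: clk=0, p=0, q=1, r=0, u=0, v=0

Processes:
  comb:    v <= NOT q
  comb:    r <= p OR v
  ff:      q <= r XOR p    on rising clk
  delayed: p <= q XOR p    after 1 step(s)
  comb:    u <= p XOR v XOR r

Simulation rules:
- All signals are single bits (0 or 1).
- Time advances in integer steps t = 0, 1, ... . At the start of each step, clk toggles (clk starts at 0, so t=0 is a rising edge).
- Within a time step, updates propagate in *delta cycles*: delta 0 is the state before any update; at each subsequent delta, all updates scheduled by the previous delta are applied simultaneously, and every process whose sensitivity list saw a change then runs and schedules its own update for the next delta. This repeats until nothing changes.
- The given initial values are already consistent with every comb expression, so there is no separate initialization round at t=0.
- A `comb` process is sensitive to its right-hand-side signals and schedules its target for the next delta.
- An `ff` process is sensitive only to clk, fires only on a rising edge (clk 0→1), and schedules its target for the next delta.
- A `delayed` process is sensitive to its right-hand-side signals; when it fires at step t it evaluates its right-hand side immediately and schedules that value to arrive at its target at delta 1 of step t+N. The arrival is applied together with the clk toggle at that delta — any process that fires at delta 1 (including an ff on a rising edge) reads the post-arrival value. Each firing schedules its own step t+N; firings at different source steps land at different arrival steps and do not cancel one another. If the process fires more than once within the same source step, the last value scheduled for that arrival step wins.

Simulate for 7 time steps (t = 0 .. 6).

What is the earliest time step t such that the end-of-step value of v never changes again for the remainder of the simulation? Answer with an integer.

t=0 Δ0: r=0 v=0 q=1 p=0 clk=0 u=0
  Δ1: clk:0→1
  Δ2: q:1→0
  Δ3: v:0→1
  Δ4: r:0→1, u:0→1
  Δ5: u:1→0
  (5Δ to stable)
t=1 Δ0: r=1 v=1 q=0 p=0 clk=1 u=0
  Δ1: clk:1→0
  (1Δ to stable)
t=2 Δ0: r=1 v=1 q=0 p=0 clk=0 u=0
  Δ1: clk:0→1
  Δ2: q:0→1
  Δ3: v:1→0
  Δ4: r:1→0, u:0→1
  Δ5: u:1→0
  (5Δ to stable)
t=3 Δ0: r=0 v=0 q=1 p=0 clk=1 u=0
  Δ1: p:0→1, clk:1→0
  Δ2: r:0→1, u:0→1
  Δ3: u:1→0
  (3Δ to stable)
t=4 Δ0: r=1 v=0 q=1 p=1 clk=0 u=0
  Δ1: p:1→0, clk:0→1
  Δ2: r:1→0, u:0→1
  Δ3: u:1→0
  (3Δ to stable)
t=5 Δ0: r=0 v=0 q=1 p=0 clk=1 u=0
  Δ1: p:0→1, clk:1→0
  Δ2: r:0→1, u:0→1
  Δ3: u:1→0
  (3Δ to stable)
t=6 Δ0: r=1 v=0 q=1 p=1 clk=0 u=0
  Δ1: p:1→0, clk:0→1
  Δ2: r:1→0, u:0→1
  Δ3: u:1→0
  (3Δ to stable)

2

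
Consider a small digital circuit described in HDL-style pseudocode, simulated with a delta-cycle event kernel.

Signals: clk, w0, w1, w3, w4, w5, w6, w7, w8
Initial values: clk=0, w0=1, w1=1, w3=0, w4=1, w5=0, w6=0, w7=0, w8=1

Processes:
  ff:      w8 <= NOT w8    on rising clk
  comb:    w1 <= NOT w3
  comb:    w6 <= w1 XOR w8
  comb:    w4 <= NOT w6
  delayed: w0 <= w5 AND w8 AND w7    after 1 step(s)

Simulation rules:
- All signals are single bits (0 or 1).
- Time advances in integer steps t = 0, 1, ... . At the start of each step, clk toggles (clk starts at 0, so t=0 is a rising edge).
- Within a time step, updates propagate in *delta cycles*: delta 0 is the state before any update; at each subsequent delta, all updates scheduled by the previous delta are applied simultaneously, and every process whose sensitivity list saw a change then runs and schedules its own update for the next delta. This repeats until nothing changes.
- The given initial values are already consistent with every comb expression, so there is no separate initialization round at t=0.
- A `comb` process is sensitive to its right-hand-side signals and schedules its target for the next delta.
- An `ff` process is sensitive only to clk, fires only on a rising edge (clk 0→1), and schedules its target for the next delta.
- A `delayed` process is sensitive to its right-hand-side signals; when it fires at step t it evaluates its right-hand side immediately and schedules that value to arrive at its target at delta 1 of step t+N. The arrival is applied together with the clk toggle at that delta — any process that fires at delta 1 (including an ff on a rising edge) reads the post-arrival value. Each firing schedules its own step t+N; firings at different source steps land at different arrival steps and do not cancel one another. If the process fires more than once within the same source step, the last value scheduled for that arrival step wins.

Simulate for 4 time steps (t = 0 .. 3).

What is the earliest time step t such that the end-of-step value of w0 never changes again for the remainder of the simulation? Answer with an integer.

1

t=0 Δ0: w0=1 w6=0 w4=1 w5=0 w8=1 w1=1 w3=0 w7=0 clk=0
  Δ1: clk:0→1
  Δ2: w8:1→0
  Δ3: w6:0→1
  Δ4: w4:1→0
  (4Δ to stable)
t=1 Δ0: w0=1 w6=1 w4=0 w5=0 w8=0 w1=1 w3=0 w7=0 clk=1
  Δ1: w0:1→0, clk:1→0
  (1Δ to stable)
t=2 Δ0: w0=0 w6=1 w4=0 w5=0 w8=0 w1=1 w3=0 w7=0 clk=0
  Δ1: clk:0→1
  Δ2: w8:0→1
  Δ3: w6:1→0
  Δ4: w4:0→1
  (4Δ to stable)
t=3 Δ0: w0=0 w6=0 w4=1 w5=0 w8=1 w1=1 w3=0 w7=0 clk=1
  Δ1: clk:1→0
  (1Δ to stable)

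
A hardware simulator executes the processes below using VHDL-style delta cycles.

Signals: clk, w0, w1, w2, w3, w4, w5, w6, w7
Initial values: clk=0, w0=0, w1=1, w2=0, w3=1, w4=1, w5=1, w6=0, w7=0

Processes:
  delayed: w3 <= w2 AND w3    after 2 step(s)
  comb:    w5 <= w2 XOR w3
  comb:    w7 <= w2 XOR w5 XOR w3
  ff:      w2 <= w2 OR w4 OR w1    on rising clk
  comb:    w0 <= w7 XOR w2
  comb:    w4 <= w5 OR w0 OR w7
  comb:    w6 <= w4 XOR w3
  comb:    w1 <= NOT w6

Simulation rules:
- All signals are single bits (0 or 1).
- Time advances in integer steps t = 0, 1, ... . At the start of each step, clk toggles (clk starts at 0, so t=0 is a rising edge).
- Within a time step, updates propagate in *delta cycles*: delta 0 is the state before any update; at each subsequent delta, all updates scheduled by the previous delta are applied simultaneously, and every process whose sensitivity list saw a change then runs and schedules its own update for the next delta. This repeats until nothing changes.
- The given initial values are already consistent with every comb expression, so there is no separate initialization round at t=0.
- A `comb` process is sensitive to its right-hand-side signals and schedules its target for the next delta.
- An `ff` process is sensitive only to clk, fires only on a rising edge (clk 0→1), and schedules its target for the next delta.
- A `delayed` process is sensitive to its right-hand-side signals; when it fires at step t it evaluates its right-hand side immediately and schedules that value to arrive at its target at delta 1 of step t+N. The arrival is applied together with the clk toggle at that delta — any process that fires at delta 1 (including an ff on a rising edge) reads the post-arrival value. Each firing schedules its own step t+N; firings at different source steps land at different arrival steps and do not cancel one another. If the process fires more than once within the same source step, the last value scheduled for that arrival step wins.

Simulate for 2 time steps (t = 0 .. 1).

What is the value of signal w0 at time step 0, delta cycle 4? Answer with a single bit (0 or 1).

t=0 Δ0: w4=1 w7=0 w2=0 w1=1 w6=0 clk=0 w3=1 w0=0 w5=1
  Δ1: clk:0→1
  Δ2: w2:0→1
  Δ3: w7:0→1, w0:0→1, w5:1→0
  Δ4: w7:1→0, w0:1→0
  Δ5: w4:1→0, w0:0→1
  Δ6: w4:0→1, w6:0→1
  Δ7: w1:1→0, w6:1→0
  Δ8: w1:0→1
  (8Δ to stable)
t=1 Δ0: w4=1 w7=0 w2=1 w1=1 w6=0 clk=1 w3=1 w0=1 w5=0
  Δ1: clk:1→0
  (1Δ to stable)

0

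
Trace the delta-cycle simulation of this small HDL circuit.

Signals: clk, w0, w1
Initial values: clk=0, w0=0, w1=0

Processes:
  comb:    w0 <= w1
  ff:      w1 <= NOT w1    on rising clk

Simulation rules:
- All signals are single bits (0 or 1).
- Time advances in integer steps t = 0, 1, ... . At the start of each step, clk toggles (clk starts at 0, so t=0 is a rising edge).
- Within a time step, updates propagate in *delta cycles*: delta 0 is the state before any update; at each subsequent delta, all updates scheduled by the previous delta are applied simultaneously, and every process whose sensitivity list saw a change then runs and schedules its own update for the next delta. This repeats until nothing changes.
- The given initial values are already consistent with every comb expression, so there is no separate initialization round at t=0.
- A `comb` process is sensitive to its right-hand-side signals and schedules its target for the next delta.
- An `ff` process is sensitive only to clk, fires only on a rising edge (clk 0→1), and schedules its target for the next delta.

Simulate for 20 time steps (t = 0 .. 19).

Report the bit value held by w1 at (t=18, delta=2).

0

t0.Δ0 w0=0 w1=0 clk=0
t0.Δ1 w0=0 w1=0 clk=1
t0.Δ2 w0=0 w1=1 clk=1
t0.Δ3 w0=1 w1=1 clk=1
t1.Δ0 w0=1 w1=1 clk=1
t1.Δ1 w0=1 w1=1 clk=0
t2.Δ0 w0=1 w1=1 clk=0
t2.Δ1 w0=1 w1=1 clk=1
t2.Δ2 w0=1 w1=0 clk=1
t2.Δ3 w0=0 w1=0 clk=1
t3.Δ0 w0=0 w1=0 clk=1
t3.Δ1 w0=0 w1=0 clk=0
t4.Δ0 w0=0 w1=0 clk=0
t4.Δ1 w0=0 w1=0 clk=1
t4.Δ2 w0=0 w1=1 clk=1
t4.Δ3 w0=1 w1=1 clk=1
t5.Δ0 w0=1 w1=1 clk=1
t5.Δ1 w0=1 w1=1 clk=0
t6.Δ0 w0=1 w1=1 clk=0
t6.Δ1 w0=1 w1=1 clk=1
t6.Δ2 w0=1 w1=0 clk=1
t6.Δ3 w0=0 w1=0 clk=1
t7.Δ0 w0=0 w1=0 clk=1
t7.Δ1 w0=0 w1=0 clk=0
t8.Δ0 w0=0 w1=0 clk=0
t8.Δ1 w0=0 w1=0 clk=1
t8.Δ2 w0=0 w1=1 clk=1
t8.Δ3 w0=1 w1=1 clk=1
t9.Δ0 w0=1 w1=1 clk=1
t9.Δ1 w0=1 w1=1 clk=0
t10.Δ0 w0=1 w1=1 clk=0
t10.Δ1 w0=1 w1=1 clk=1
t10.Δ2 w0=1 w1=0 clk=1
t10.Δ3 w0=0 w1=0 clk=1
t11.Δ0 w0=0 w1=0 clk=1
t11.Δ1 w0=0 w1=0 clk=0
t12.Δ0 w0=0 w1=0 clk=0
t12.Δ1 w0=0 w1=0 clk=1
t12.Δ2 w0=0 w1=1 clk=1
t12.Δ3 w0=1 w1=1 clk=1
t13.Δ0 w0=1 w1=1 clk=1
t13.Δ1 w0=1 w1=1 clk=0
t14.Δ0 w0=1 w1=1 clk=0
t14.Δ1 w0=1 w1=1 clk=1
t14.Δ2 w0=1 w1=0 clk=1
t14.Δ3 w0=0 w1=0 clk=1
t15.Δ0 w0=0 w1=0 clk=1
t15.Δ1 w0=0 w1=0 clk=0
t16.Δ0 w0=0 w1=0 clk=0
t16.Δ1 w0=0 w1=0 clk=1
t16.Δ2 w0=0 w1=1 clk=1
t16.Δ3 w0=1 w1=1 clk=1
t17.Δ0 w0=1 w1=1 clk=1
t17.Δ1 w0=1 w1=1 clk=0
t18.Δ0 w0=1 w1=1 clk=0
t18.Δ1 w0=1 w1=1 clk=1
t18.Δ2 w0=1 w1=0 clk=1
t18.Δ3 w0=0 w1=0 clk=1
t19.Δ0 w0=0 w1=0 clk=1
t19.Δ1 w0=0 w1=0 clk=0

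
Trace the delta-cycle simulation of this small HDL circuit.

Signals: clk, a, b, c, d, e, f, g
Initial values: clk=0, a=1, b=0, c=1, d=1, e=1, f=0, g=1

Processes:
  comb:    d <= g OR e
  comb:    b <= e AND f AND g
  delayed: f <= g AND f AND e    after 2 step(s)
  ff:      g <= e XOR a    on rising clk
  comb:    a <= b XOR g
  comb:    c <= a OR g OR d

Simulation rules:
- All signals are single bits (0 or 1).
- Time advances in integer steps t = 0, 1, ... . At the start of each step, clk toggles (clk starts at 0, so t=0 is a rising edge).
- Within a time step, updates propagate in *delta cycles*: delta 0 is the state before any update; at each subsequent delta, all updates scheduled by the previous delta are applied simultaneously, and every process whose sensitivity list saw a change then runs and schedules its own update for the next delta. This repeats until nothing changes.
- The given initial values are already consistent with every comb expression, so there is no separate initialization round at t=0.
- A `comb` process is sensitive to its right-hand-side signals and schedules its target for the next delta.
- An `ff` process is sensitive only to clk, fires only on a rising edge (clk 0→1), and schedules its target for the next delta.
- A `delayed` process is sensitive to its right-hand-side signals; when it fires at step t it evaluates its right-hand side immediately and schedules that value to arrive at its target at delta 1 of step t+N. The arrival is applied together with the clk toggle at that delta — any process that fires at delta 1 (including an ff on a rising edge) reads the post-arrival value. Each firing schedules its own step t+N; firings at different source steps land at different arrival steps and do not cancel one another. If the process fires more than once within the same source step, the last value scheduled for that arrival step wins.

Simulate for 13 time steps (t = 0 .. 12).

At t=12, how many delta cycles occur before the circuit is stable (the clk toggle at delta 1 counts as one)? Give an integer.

3

t=0 Δ0: clk=0 f=0 b=0 d=1 c=1 a=1 g=1 e=1
  Δ1: clk:0→1
  Δ2: g:1→0
  Δ3: a:1→0
  (3Δ to stable)
t=1 Δ0: clk=1 f=0 b=0 d=1 c=1 a=0 g=0 e=1
  Δ1: clk:1→0
  (1Δ to stable)
t=2 Δ0: clk=0 f=0 b=0 d=1 c=1 a=0 g=0 e=1
  Δ1: clk:0→1
  Δ2: g:0→1
  Δ3: a:0→1
  (3Δ to stable)
t=3 Δ0: clk=1 f=0 b=0 d=1 c=1 a=1 g=1 e=1
  Δ1: clk:1→0
  (1Δ to stable)
t=4 Δ0: clk=0 f=0 b=0 d=1 c=1 a=1 g=1 e=1
  Δ1: clk:0→1
  Δ2: g:1→0
  Δ3: a:1→0
  (3Δ to stable)
t=5 Δ0: clk=1 f=0 b=0 d=1 c=1 a=0 g=0 e=1
  Δ1: clk:1→0
  (1Δ to stable)
t=6 Δ0: clk=0 f=0 b=0 d=1 c=1 a=0 g=0 e=1
  Δ1: clk:0→1
  Δ2: g:0→1
  Δ3: a:0→1
  (3Δ to stable)
t=7 Δ0: clk=1 f=0 b=0 d=1 c=1 a=1 g=1 e=1
  Δ1: clk:1→0
  (1Δ to stable)
t=8 Δ0: clk=0 f=0 b=0 d=1 c=1 a=1 g=1 e=1
  Δ1: clk:0→1
  Δ2: g:1→0
  Δ3: a:1→0
  (3Δ to stable)
t=9 Δ0: clk=1 f=0 b=0 d=1 c=1 a=0 g=0 e=1
  Δ1: clk:1→0
  (1Δ to stable)
t=10 Δ0: clk=0 f=0 b=0 d=1 c=1 a=0 g=0 e=1
  Δ1: clk:0→1
  Δ2: g:0→1
  Δ3: a:0→1
  (3Δ to stable)
t=11 Δ0: clk=1 f=0 b=0 d=1 c=1 a=1 g=1 e=1
  Δ1: clk:1→0
  (1Δ to stable)
t=12 Δ0: clk=0 f=0 b=0 d=1 c=1 a=1 g=1 e=1
  Δ1: clk:0→1
  Δ2: g:1→0
  Δ3: a:1→0
  (3Δ to stable)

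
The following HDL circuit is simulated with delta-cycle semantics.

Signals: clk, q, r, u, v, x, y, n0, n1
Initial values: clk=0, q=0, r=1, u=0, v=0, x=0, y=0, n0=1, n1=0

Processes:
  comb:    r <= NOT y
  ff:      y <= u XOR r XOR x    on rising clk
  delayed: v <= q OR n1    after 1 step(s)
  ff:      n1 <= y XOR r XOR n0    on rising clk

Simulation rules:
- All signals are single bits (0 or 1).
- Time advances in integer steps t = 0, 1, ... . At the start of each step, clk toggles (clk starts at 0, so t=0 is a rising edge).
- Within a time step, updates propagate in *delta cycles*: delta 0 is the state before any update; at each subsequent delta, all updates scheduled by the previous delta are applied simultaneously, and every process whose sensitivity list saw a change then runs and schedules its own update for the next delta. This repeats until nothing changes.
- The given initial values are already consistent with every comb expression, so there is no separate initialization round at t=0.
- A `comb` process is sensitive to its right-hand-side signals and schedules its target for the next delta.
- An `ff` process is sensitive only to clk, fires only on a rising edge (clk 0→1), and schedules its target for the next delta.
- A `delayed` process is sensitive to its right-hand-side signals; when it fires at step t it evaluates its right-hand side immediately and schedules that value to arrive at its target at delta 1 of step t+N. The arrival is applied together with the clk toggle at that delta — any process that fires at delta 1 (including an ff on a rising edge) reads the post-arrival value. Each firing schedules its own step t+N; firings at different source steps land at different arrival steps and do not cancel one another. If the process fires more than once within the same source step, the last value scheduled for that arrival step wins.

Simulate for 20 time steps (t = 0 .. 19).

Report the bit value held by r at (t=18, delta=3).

1

t=0 Δ0: n0=1 n1=0 u=0 x=0 q=0 r=1 clk=0 y=0 v=0
  Δ1: clk:0→1
  Δ2: y:0→1
  Δ3: r:1→0
  (3Δ to stable)
t=1 Δ0: n0=1 n1=0 u=0 x=0 q=0 r=0 clk=1 y=1 v=0
  Δ1: clk:1→0
  (1Δ to stable)
t=2 Δ0: n0=1 n1=0 u=0 x=0 q=0 r=0 clk=0 y=1 v=0
  Δ1: clk:0→1
  Δ2: y:1→0
  Δ3: r:0→1
  (3Δ to stable)
t=3 Δ0: n0=1 n1=0 u=0 x=0 q=0 r=1 clk=1 y=0 v=0
  Δ1: clk:1→0
  (1Δ to stable)
t=4 Δ0: n0=1 n1=0 u=0 x=0 q=0 r=1 clk=0 y=0 v=0
  Δ1: clk:0→1
  Δ2: y:0→1
  Δ3: r:1→0
  (3Δ to stable)
t=5 Δ0: n0=1 n1=0 u=0 x=0 q=0 r=0 clk=1 y=1 v=0
  Δ1: clk:1→0
  (1Δ to stable)
t=6 Δ0: n0=1 n1=0 u=0 x=0 q=0 r=0 clk=0 y=1 v=0
  Δ1: clk:0→1
  Δ2: y:1→0
  Δ3: r:0→1
  (3Δ to stable)
t=7 Δ0: n0=1 n1=0 u=0 x=0 q=0 r=1 clk=1 y=0 v=0
  Δ1: clk:1→0
  (1Δ to stable)
t=8 Δ0: n0=1 n1=0 u=0 x=0 q=0 r=1 clk=0 y=0 v=0
  Δ1: clk:0→1
  Δ2: y:0→1
  Δ3: r:1→0
  (3Δ to stable)
t=9 Δ0: n0=1 n1=0 u=0 x=0 q=0 r=0 clk=1 y=1 v=0
  Δ1: clk:1→0
  (1Δ to stable)
t=10 Δ0: n0=1 n1=0 u=0 x=0 q=0 r=0 clk=0 y=1 v=0
  Δ1: clk:0→1
  Δ2: y:1→0
  Δ3: r:0→1
  (3Δ to stable)
t=11 Δ0: n0=1 n1=0 u=0 x=0 q=0 r=1 clk=1 y=0 v=0
  Δ1: clk:1→0
  (1Δ to stable)
t=12 Δ0: n0=1 n1=0 u=0 x=0 q=0 r=1 clk=0 y=0 v=0
  Δ1: clk:0→1
  Δ2: y:0→1
  Δ3: r:1→0
  (3Δ to stable)
t=13 Δ0: n0=1 n1=0 u=0 x=0 q=0 r=0 clk=1 y=1 v=0
  Δ1: clk:1→0
  (1Δ to stable)
t=14 Δ0: n0=1 n1=0 u=0 x=0 q=0 r=0 clk=0 y=1 v=0
  Δ1: clk:0→1
  Δ2: y:1→0
  Δ3: r:0→1
  (3Δ to stable)
t=15 Δ0: n0=1 n1=0 u=0 x=0 q=0 r=1 clk=1 y=0 v=0
  Δ1: clk:1→0
  (1Δ to stable)
t=16 Δ0: n0=1 n1=0 u=0 x=0 q=0 r=1 clk=0 y=0 v=0
  Δ1: clk:0→1
  Δ2: y:0→1
  Δ3: r:1→0
  (3Δ to stable)
t=17 Δ0: n0=1 n1=0 u=0 x=0 q=0 r=0 clk=1 y=1 v=0
  Δ1: clk:1→0
  (1Δ to stable)
t=18 Δ0: n0=1 n1=0 u=0 x=0 q=0 r=0 clk=0 y=1 v=0
  Δ1: clk:0→1
  Δ2: y:1→0
  Δ3: r:0→1
  (3Δ to stable)
t=19 Δ0: n0=1 n1=0 u=0 x=0 q=0 r=1 clk=1 y=0 v=0
  Δ1: clk:1→0
  (1Δ to stable)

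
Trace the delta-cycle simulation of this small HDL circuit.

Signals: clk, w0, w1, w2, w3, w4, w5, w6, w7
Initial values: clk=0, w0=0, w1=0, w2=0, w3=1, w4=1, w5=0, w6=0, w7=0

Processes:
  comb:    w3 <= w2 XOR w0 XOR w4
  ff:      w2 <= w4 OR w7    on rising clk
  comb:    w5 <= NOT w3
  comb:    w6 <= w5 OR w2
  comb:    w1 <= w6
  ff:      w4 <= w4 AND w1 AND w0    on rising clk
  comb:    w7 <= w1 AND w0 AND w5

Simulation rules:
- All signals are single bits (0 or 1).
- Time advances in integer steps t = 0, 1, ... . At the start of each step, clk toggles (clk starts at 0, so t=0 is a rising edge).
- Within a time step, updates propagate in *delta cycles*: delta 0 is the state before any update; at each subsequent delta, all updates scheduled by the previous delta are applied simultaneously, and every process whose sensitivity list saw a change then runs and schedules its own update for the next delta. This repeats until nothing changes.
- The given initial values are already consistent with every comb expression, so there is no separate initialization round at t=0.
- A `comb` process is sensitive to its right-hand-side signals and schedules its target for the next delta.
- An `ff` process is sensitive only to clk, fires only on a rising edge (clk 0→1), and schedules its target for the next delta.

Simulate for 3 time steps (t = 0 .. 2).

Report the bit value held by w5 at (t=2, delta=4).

1

[bits: w6,w0,w5,w7,w2,w4,w3,clk,w1]
t=0: Δ0=000001100 Δ1=000001110 Δ2=000010110 Δ3=100010110 Δ4=100010111 | 4Δ
t=1: Δ0=100010111 Δ1=100010101 | 1Δ
t=2: Δ0=100010101 Δ1=100010111 Δ2=100000111 Δ3=000000011 Δ4=001000010 Δ5=101000010 Δ6=101000011 | 6Δ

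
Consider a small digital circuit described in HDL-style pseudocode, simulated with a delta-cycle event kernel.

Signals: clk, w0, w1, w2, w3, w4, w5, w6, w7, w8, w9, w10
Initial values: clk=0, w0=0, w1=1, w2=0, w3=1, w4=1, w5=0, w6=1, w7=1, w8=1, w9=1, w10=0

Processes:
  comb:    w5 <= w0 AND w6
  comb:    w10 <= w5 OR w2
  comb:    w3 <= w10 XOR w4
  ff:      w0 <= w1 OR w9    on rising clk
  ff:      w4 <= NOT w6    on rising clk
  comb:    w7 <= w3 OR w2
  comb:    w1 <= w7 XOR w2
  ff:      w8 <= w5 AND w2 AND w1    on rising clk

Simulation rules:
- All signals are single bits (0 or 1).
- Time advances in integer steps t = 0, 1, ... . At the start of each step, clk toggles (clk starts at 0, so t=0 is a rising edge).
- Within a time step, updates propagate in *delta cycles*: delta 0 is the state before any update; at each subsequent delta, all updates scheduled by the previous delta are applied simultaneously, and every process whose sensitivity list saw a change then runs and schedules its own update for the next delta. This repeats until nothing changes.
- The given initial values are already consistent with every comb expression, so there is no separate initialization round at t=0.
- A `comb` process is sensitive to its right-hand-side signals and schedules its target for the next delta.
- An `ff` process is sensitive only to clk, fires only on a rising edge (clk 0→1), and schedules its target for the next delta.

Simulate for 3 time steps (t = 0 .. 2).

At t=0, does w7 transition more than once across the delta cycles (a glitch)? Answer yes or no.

[bits: w6,w1,w2,w0,clk,w3,w8,w4,w5,w10,w9,w7]
t=0: Δ0=110001110011 Δ1=110011110011 Δ2=110111000011 Δ3=110110001011 Δ4=110110001110 Δ5=100111001110 Δ6=100111001111 Δ7=110111001111 | 7Δ
t=1: Δ0=110111001111 Δ1=110101001111 | 1Δ
t=2: Δ0=110101001111 Δ1=110111001111 | 1Δ

yes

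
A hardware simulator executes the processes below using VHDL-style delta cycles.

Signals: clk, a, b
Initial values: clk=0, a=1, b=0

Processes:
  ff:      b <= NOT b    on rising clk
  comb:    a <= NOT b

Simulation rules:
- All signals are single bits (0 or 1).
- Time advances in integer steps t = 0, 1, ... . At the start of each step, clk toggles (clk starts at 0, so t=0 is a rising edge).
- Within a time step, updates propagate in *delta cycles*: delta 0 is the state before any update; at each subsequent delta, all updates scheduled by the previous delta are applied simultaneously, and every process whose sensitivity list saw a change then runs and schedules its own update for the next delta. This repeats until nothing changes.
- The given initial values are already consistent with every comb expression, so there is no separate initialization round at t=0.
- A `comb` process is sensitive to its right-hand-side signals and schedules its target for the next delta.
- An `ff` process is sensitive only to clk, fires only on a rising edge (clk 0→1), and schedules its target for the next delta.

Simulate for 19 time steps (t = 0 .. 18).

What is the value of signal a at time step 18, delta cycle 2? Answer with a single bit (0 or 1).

t0.Δ0 a=1 b=0 clk=0
t0.Δ1 a=1 b=0 clk=1
t0.Δ2 a=1 b=1 clk=1
t0.Δ3 a=0 b=1 clk=1
t1.Δ0 a=0 b=1 clk=1
t1.Δ1 a=0 b=1 clk=0
t2.Δ0 a=0 b=1 clk=0
t2.Δ1 a=0 b=1 clk=1
t2.Δ2 a=0 b=0 clk=1
t2.Δ3 a=1 b=0 clk=1
t3.Δ0 a=1 b=0 clk=1
t3.Δ1 a=1 b=0 clk=0
t4.Δ0 a=1 b=0 clk=0
t4.Δ1 a=1 b=0 clk=1
t4.Δ2 a=1 b=1 clk=1
t4.Δ3 a=0 b=1 clk=1
t5.Δ0 a=0 b=1 clk=1
t5.Δ1 a=0 b=1 clk=0
t6.Δ0 a=0 b=1 clk=0
t6.Δ1 a=0 b=1 clk=1
t6.Δ2 a=0 b=0 clk=1
t6.Δ3 a=1 b=0 clk=1
t7.Δ0 a=1 b=0 clk=1
t7.Δ1 a=1 b=0 clk=0
t8.Δ0 a=1 b=0 clk=0
t8.Δ1 a=1 b=0 clk=1
t8.Δ2 a=1 b=1 clk=1
t8.Δ3 a=0 b=1 clk=1
t9.Δ0 a=0 b=1 clk=1
t9.Δ1 a=0 b=1 clk=0
t10.Δ0 a=0 b=1 clk=0
t10.Δ1 a=0 b=1 clk=1
t10.Δ2 a=0 b=0 clk=1
t10.Δ3 a=1 b=0 clk=1
t11.Δ0 a=1 b=0 clk=1
t11.Δ1 a=1 b=0 clk=0
t12.Δ0 a=1 b=0 clk=0
t12.Δ1 a=1 b=0 clk=1
t12.Δ2 a=1 b=1 clk=1
t12.Δ3 a=0 b=1 clk=1
t13.Δ0 a=0 b=1 clk=1
t13.Δ1 a=0 b=1 clk=0
t14.Δ0 a=0 b=1 clk=0
t14.Δ1 a=0 b=1 clk=1
t14.Δ2 a=0 b=0 clk=1
t14.Δ3 a=1 b=0 clk=1
t15.Δ0 a=1 b=0 clk=1
t15.Δ1 a=1 b=0 clk=0
t16.Δ0 a=1 b=0 clk=0
t16.Δ1 a=1 b=0 clk=1
t16.Δ2 a=1 b=1 clk=1
t16.Δ3 a=0 b=1 clk=1
t17.Δ0 a=0 b=1 clk=1
t17.Δ1 a=0 b=1 clk=0
t18.Δ0 a=0 b=1 clk=0
t18.Δ1 a=0 b=1 clk=1
t18.Δ2 a=0 b=0 clk=1
t18.Δ3 a=1 b=0 clk=1

0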